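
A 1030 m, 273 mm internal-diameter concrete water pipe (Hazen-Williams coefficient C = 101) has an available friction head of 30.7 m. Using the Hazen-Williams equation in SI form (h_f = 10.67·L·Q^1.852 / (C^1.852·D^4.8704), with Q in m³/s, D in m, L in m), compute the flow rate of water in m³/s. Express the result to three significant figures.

Q ≈ 0.139 m³/s

Rearranging: Q = [h_f·C^1.852·D^4.8704 / (10.67·L)]^(1/1.852)
Q = [30.7·101^1.852·0.273^4.8704 / (10.67·1030)]^0.540 = 0.1389 m³/s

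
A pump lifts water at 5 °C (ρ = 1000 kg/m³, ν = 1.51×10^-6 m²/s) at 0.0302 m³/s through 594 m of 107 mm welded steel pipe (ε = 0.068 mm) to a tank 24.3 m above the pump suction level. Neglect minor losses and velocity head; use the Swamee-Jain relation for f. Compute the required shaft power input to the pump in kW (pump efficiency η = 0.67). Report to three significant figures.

P_shaft ≈ 38.1 kW

V = 4Q/(πD²) = 3.359 m/s; Re = 2.38×10^5; ε/D = 6.36×10^-4; f = 0.01936
h_f = f(L/D)V²/2g = 61.79 m
Total head H = z + h_f = 24.3 + 61.79 = 86.09 m
P_hyd = ρgQH = 1000·9.81·0.0302·86.09 = 25.50 kW
P_shaft = P_hyd/η = 25.50/0.67 = 38.07 kW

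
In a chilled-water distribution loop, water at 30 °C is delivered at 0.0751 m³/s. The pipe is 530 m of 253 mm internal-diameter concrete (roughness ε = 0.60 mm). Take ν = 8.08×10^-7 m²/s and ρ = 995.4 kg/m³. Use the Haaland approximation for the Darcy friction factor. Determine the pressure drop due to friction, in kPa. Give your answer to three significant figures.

Δp ≈ 57.9 kPa

V = 4Q/(πD²) = 4·0.0751/(π·0.253²) = 1.494 m/s
Re = VD/ν = 1.494·0.253/8.08×10^-7 = 4.68×10^5 → turbulent
ε/D = 0.60/253 = 0.00237
Haaland: f = 0.02487
h_f = f(L/D)V²/(2g) = 0.02487·(530/0.253)·1.494²/(2·9.81) = 5.927 m
Δp = ρg·h_f = 995.4·9.81·5.927 = 57.87 kPa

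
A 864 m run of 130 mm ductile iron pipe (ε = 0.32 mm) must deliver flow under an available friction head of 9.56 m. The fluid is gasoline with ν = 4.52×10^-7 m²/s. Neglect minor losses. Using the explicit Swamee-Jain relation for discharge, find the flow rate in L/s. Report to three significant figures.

Q ≈ 14.0 L/s

Swamee-Jain (Type II): Q = -0.965·√(gD⁵h_f/L)·ln[ε/(3.7D) + √(3.17ν²L/(gD³h_f))]
√(gD⁵h_f/L) = √(9.81·0.130⁵·9.56/864) = 0.002008
ε/(3.7D) = 6.65×10^-4; √(3.17ν²L/(gD³h_f)) = 5.21×10^-5
Q = -0.965·0.002008·ln(7.174×10^-4) = 0.01403 m³/s
Check: V = 1.06 m/s, Re = 3.04×10^5, f = 0.02543, h_f = 9.62 m ≈ 9.56 m ✓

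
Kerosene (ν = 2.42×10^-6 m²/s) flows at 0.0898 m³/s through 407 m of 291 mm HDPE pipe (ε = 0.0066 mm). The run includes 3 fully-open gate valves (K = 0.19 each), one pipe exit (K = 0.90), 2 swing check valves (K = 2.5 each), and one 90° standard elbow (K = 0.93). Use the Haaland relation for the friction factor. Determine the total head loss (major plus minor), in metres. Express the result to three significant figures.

V = 4Q/(πD²) = 1.350 m/s; V²/2g = 0.09292 m
Re = 1.62×10^5, ε/D = 2.27×10^-5 → f = 0.01627 (Haaland)
Major: h_f = f(L/D)·V²/2g = 0.01627·1399·0.09292 = 2.115 m
Minor: ΣK = 7.40; h_m = ΣK·V²/2g = 0.6876 m
Total H_L = 2.115 + 0.6876 = 2.802 m

H_L ≈ 2.80 m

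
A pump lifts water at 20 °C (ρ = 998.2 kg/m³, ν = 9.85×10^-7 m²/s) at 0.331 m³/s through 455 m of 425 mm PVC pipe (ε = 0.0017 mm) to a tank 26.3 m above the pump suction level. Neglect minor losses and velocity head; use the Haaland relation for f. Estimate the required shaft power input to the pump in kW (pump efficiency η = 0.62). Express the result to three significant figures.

V = 4Q/(πD²) = 2.333 m/s; Re = 1.01×10^6; ε/D = 4.00×10^-6; f = 0.01164
h_f = f(L/D)V²/2g = 3.458 m
Total head H = z + h_f = 26.3 + 3.458 = 29.76 m
P_hyd = ρgQH = 998.2·9.81·0.331·29.76 = 96.45 kW
P_shaft = P_hyd/η = 96.45/0.62 = 155.6 kW

P_shaft ≈ 156 kW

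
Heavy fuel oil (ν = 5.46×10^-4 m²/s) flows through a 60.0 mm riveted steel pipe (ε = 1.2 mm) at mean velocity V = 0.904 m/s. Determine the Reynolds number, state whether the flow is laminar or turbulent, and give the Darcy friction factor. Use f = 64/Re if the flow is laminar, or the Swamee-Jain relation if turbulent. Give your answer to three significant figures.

Re ≈ 99.3; laminar; f = 64/Re ≈ 0.644

Re = VD/ν = 0.9040·0.0600/5.46×10^-4 = 99.3
Re < 2300 → laminar → f = 64/Re = 0.6442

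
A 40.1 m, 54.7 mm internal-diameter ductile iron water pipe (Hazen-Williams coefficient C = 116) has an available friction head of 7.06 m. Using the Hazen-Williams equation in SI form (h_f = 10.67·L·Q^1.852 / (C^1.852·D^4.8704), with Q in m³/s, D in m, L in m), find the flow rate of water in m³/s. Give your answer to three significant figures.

Rearranging: Q = [h_f·C^1.852·D^4.8704 / (10.67·L)]^(1/1.852)
Q = [7.06·116^1.852·0.0547^4.8704 / (10.67·40.1)]^0.540 = 0.006069 m³/s

Q ≈ 0.00607 m³/s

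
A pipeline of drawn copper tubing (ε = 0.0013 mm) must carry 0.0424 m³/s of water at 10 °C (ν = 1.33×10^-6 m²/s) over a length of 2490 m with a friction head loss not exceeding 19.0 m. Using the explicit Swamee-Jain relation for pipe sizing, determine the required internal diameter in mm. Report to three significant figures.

D ≈ 201 mm

Swamee-Jain (Type III): D = 0.66·[ε^1.25·(LQ²/(gh_f))^4.75 + ν·Q^9.4·(L/(gh_f))^5.2]^0.04
LQ²/(gh_f) = 0.02402; L/(gh_f) = 13.36
Term 1 = ε^1.25·(…)^4.75 = 8.91×10^-16; Term 2 = ν·Q^9.4·(…)^5.2 = 1.19×10^-13
D = 0.66·(8.91×10^-16 + 1.19×10^-13)^0.04 = 0.2008 m = 201 mm
Check: V = 1.34 m/s, Re = 2.02×10^5, f = 0.01556, h_f = 17.6 m ≈ 19.0 m ✓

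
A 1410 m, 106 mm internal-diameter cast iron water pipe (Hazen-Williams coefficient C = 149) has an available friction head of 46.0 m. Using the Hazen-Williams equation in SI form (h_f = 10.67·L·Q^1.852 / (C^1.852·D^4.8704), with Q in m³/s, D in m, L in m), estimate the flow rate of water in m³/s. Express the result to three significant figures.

Q ≈ 0.0179 m³/s

Rearranging: Q = [h_f·C^1.852·D^4.8704 / (10.67·L)]^(1/1.852)
Q = [46.0·149^1.852·0.106^4.8704 / (10.67·1410)]^0.540 = 0.01787 m³/s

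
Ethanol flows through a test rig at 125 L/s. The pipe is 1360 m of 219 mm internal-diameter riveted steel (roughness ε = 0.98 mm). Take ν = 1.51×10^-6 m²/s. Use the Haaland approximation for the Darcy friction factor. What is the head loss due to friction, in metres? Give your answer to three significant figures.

h_f ≈ 103 m

V = 4Q/(πD²) = 4·0.125/(π·0.219²) = 3.318 m/s
Re = VD/ν = 3.318·0.219/1.51×10^-6 = 4.81×10^5 → turbulent
ε/D = 0.98/219 = 0.00447
Haaland: f = 0.02963
h_f = f(L/D)V²/(2g) = 0.02963·(1360/0.219)·3.318²/(2·9.81) = 103.3 m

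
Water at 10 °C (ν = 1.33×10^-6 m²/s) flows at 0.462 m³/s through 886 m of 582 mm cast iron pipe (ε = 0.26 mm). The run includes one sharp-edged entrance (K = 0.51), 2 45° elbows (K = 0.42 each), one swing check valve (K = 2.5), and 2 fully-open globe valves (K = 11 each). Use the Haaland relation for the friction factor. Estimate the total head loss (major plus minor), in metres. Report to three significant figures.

V = 4Q/(πD²) = 1.737 m/s; V²/2g = 0.1537 m
Re = 7.60×10^5, ε/D = 4.47×10^-4 → f = 0.01694 (Haaland)
Major: h_f = f(L/D)·V²/2g = 0.01694·1522·0.1537 = 3.963 m
Minor: ΣK = 25.9; h_m = ΣK·V²/2g = 3.974 m
Total H_L = 3.963 + 3.974 = 7.937 m

H_L ≈ 7.94 m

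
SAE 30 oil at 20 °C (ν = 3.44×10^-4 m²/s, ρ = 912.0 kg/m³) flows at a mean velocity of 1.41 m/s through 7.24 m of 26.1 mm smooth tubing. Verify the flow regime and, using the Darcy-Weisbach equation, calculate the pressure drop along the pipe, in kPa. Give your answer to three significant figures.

Re = VD/ν = 1.41·0.02610/3.44×10^-4 = 107 → laminar (Re < 2300)
f = 64/Re = 0.5982
h_f = f(L/D)V²/(2g) = 0.5982·(7.24/0.02610)·1.41²/(2·9.81) = 16.82 m
Δp = ρg·h_f = 912.0·9.81·16.82 = 150.4 kPa

Δp ≈ 150 kPa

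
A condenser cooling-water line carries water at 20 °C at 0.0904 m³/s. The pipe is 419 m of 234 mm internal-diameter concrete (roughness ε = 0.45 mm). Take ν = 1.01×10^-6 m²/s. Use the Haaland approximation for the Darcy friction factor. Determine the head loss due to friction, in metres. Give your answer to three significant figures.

h_f ≈ 9.50 m

V = 4Q/(πD²) = 4·0.0904/(π·0.234²) = 2.102 m/s
Re = VD/ν = 2.102·0.234/1.01×10^-6 = 4.87×10^5 → turbulent
ε/D = 0.45/234 = 0.00192
Haaland: f = 0.02356
h_f = f(L/D)V²/(2g) = 0.02356·(419/0.234)·2.102²/(2·9.81) = 9.503 m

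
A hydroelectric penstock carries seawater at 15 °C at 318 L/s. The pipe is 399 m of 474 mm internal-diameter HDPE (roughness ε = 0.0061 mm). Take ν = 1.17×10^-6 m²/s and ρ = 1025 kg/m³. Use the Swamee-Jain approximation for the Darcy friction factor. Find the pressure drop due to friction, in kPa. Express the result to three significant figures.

Δp ≈ 17.5 kPa

V = 4Q/(πD²) = 4·0.318/(π·0.474²) = 1.802 m/s
Re = VD/ν = 1.802·0.474/1.17×10^-6 = 7.30×10^5 → turbulent
ε/D = 0.0061/474 = 1.29×10^-5
Swamee-Jain: f = 0.01251
h_f = f(L/D)V²/(2g) = 0.01251·(399/0.474)·1.802²/(2·9.81) = 1.743 m
Δp = ρg·h_f = 1025·9.81·1.743 = 17.52 kPa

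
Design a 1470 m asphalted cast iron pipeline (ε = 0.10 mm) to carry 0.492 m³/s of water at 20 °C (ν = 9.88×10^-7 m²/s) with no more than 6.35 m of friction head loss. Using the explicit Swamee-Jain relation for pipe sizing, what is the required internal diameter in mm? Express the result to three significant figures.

Swamee-Jain (Type III): D = 0.66·[ε^1.25·(LQ²/(gh_f))^4.75 + ν·Q^9.4·(L/(gh_f))^5.2]^0.04
LQ²/(gh_f) = 5.712; L/(gh_f) = 23.60
Term 1 = ε^1.25·(…)^4.75 = 0.0393; Term 2 = ν·Q^9.4·(…)^5.2 = 0.0173
D = 0.66·(0.0393 + 0.0173)^0.04 = 0.5884 m = 588 mm
Check: V = 1.81 m/s, Re = 1.08×10^6, f = 0.01436, h_f = 5.99 m ≈ 6.35 m ✓

D ≈ 588 mm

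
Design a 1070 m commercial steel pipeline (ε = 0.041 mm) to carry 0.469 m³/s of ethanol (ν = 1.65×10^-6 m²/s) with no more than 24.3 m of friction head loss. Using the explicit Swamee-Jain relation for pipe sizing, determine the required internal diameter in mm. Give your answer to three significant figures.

Swamee-Jain (Type III): D = 0.66·[ε^1.25·(LQ²/(gh_f))^4.75 + ν·Q^9.4·(L/(gh_f))^5.2]^0.04
LQ²/(gh_f) = 0.9873; L/(gh_f) = 4.489
Term 1 = ε^1.25·(…)^4.75 = 3.09×10^-6; Term 2 = ν·Q^9.4·(…)^5.2 = 3.29×10^-6
D = 0.66·(3.09×10^-6 + 3.29×10^-6)^0.04 = 0.4090 m = 409 mm
Check: V = 3.57 m/s, Re = 8.85×10^5, f = 0.01365, h_f = 23.2 m ≈ 24.3 m ✓

D ≈ 409 mm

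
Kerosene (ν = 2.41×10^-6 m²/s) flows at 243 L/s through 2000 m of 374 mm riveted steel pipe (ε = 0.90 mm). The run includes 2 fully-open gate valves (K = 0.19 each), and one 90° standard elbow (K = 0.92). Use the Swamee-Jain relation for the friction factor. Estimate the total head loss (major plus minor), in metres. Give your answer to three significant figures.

H_L ≈ 34.0 m

V = 4Q/(πD²) = 2.212 m/s; V²/2g = 0.2494 m
Re = 3.43×10^5, ε/D = 0.00241 → f = 0.02522 (Swamee-Jain)
Major: h_f = f(L/D)·V²/2g = 0.02522·5348·0.2494 = 33.63 m
Minor: ΣK = 1.30; h_m = ΣK·V²/2g = 0.3242 m
Total H_L = 33.63 + 0.3242 = 33.95 m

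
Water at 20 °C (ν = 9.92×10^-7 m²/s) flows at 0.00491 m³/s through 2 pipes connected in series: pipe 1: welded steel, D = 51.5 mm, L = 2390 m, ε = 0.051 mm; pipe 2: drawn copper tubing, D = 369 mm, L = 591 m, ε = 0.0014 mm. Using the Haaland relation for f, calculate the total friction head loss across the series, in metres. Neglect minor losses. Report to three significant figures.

Pipe 1: V = 2.357 m/s, Re = 1.22×10^5, ε/D = 9.90×10^-4, f = 0.02156, h_1 = f(L/D)V²/2g = 283.4 m
Pipe 2: V = 0.04591 m/s, Re = 1.71×10^4, ε/D = 3.79×10^-6, f = 0.02680, h_2 = f(L/D)V²/2g = 0.004612 m
Series → Q common, losses add: H = Σh = 283.4 m

H ≈ 283 m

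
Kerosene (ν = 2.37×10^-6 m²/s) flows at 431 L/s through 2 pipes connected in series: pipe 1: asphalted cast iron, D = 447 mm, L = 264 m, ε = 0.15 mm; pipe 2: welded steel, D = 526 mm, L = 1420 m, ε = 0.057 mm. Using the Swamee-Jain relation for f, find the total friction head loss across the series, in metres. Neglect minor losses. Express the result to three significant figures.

Pipe 1: V = 2.746 m/s, Re = 5.18×10^5, ε/D = 3.36×10^-4, f = 0.01661, h_1 = f(L/D)V²/2g = 3.772 m
Pipe 2: V = 1.983 m/s, Re = 4.40×10^5, ε/D = 1.08×10^-4, f = 0.01478, h_2 = f(L/D)V²/2g = 8.000 m
Series → Q common, losses add: H = Σh = 11.77 m

H ≈ 11.8 m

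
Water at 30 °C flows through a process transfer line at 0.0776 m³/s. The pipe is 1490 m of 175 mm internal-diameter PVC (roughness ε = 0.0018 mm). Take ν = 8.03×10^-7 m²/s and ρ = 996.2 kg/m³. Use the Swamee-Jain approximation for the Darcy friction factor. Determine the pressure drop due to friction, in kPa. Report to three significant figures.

V = 4Q/(πD²) = 4·0.0776/(π·0.175²) = 3.226 m/s
Re = VD/ν = 3.226·0.175/8.03×10^-7 = 7.03×10^5 → turbulent
ε/D = 0.0018/175 = 1.03×10^-5
Swamee-Jain: f = 0.01253
h_f = f(L/D)V²/(2g) = 0.01253·(1490/0.175)·3.226²/(2·9.81) = 56.60 m
Δp = ρg·h_f = 996.2·9.81·56.60 = 553.2 kPa

Δp ≈ 553 kPa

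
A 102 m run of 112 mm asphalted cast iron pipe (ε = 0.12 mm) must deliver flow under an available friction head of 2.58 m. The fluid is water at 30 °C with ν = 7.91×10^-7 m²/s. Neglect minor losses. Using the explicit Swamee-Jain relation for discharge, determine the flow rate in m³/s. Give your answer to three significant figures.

Swamee-Jain (Type II): Q = -0.965·√(gD⁵h_f/L)·ln[ε/(3.7D) + √(3.17ν²L/(gD³h_f))]
√(gD⁵h_f/L) = √(9.81·0.112⁵·2.58/102) = 0.002091
ε/(3.7D) = 2.90×10^-4; √(3.17ν²L/(gD³h_f)) = 7.54×10^-5
Q = -0.965·0.002091·ln(3.650×10^-4) = 0.01597 m³/s
Check: V = 1.62 m/s, Re = 2.30×10^5, f = 0.02131, h_f = 2.60 m ≈ 2.58 m ✓

Q ≈ 0.0160 m³/s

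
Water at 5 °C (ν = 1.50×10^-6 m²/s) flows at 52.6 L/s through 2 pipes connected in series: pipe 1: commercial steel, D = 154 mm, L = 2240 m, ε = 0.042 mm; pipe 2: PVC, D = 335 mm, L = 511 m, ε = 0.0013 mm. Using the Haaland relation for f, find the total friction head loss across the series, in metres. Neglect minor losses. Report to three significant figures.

H ≈ 99.0 m

Pipe 1: V = 2.824 m/s, Re = 2.90×10^5, ε/D = 2.73×10^-4, f = 0.01666, h_1 = f(L/D)V²/2g = 98.51 m
Pipe 2: V = 0.5968 m/s, Re = 1.33×10^5, ε/D = 3.88×10^-6, f = 0.01682, h_2 = f(L/D)V²/2g = 0.4656 m
Series → Q common, losses add: H = Σh = 98.98 m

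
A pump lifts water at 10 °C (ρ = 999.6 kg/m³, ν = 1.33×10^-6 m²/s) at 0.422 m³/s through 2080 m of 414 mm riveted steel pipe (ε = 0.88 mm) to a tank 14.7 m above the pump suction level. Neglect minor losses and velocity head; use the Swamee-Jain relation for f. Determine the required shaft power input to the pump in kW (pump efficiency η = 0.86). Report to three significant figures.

V = 4Q/(πD²) = 3.135 m/s; Re = 9.76×10^5; ε/D = 0.00213; f = 0.02406
h_f = f(L/D)V²/2g = 60.55 m
Total head H = z + h_f = 14.7 + 60.55 = 75.25 m
P_hyd = ρgQH = 999.6·9.81·0.422·75.25 = 311.4 kW
P_shaft = P_hyd/η = 311.4/0.86 = 362.1 kW

P_shaft ≈ 362 kW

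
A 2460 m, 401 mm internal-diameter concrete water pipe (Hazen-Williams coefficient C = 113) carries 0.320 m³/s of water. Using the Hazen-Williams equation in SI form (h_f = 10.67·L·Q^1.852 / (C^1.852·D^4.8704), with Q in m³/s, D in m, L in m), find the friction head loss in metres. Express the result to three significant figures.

h_f = 10.67·2460·0.320^1.852 / (113^1.852·0.401^4.8704) = 42.97 m

h_f ≈ 43.0 m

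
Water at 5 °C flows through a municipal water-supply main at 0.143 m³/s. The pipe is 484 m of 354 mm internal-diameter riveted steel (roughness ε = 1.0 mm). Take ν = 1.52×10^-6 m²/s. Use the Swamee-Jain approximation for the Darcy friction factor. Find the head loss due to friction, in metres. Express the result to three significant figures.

V = 4Q/(πD²) = 4·0.143/(π·0.354²) = 1.453 m/s
Re = VD/ν = 1.453·0.354/1.52×10^-6 = 3.38×10^5 → turbulent
ε/D = 1.0/354 = 0.00282
Swamee-Jain: f = 0.02628
h_f = f(L/D)V²/(2g) = 0.02628·(484/0.354)·1.453²/(2·9.81) = 3.867 m

h_f ≈ 3.87 m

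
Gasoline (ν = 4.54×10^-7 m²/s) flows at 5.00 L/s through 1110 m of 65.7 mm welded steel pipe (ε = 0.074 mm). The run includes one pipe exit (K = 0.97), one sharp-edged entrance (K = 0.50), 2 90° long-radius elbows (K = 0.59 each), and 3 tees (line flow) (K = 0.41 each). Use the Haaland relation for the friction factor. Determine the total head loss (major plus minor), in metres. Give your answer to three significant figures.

V = 4Q/(πD²) = 1.475 m/s; V²/2g = 0.1109 m
Re = 2.13×10^5, ε/D = 0.00113 → f = 0.02134 (Haaland)
Major: h_f = f(L/D)·V²/2g = 0.02134·16895·0.1109 = 39.96 m
Minor: ΣK = 3.88; h_m = ΣK·V²/2g = 0.4302 m
Total H_L = 39.96 + 0.4302 = 40.39 m

H_L ≈ 40.4 m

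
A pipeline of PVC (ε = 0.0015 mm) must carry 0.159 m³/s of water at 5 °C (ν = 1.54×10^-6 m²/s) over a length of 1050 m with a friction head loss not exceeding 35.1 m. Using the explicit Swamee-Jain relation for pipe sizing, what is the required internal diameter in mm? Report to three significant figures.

D ≈ 244 mm

Swamee-Jain (Type III): D = 0.66·[ε^1.25·(LQ²/(gh_f))^4.75 + ν·Q^9.4·(L/(gh_f))^5.2]^0.04
LQ²/(gh_f) = 0.07709; L/(gh_f) = 3.049
Term 1 = ε^1.25·(…)^4.75 = 2.71×10^-13; Term 2 = ν·Q^9.4·(…)^5.2 = 1.58×10^-11
D = 0.66·(2.71×10^-13 + 1.58×10^-11)^0.04 = 0.2442 m = 244 mm
Check: V = 3.39 m/s, Re = 5.38×10^5, f = 0.01302, h_f = 32.9 m ≈ 35.1 m ✓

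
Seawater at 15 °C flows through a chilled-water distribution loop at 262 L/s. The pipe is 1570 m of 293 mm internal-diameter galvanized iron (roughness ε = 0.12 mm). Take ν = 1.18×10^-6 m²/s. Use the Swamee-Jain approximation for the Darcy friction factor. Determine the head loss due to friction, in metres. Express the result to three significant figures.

V = 4Q/(πD²) = 4·0.262/(π·0.293²) = 3.886 m/s
Re = VD/ν = 3.886·0.293/1.18×10^-6 = 9.65×10^5 → turbulent
ε/D = 0.12/293 = 4.10×10^-4
Swamee-Jain: f = 0.01668
h_f = f(L/D)V²/(2g) = 0.01668·(1570/0.293)·3.886²/(2·9.81) = 68.76 m

h_f ≈ 68.8 m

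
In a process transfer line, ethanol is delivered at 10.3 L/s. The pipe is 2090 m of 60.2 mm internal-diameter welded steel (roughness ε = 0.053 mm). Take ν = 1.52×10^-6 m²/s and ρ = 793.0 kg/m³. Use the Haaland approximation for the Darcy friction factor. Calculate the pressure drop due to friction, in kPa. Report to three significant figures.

V = 4Q/(πD²) = 4·0.0103/(π·0.0602²) = 3.619 m/s
Re = VD/ν = 3.619·0.0602/1.52×10^-6 = 1.43×10^5 → turbulent
ε/D = 0.053/60.2 = 8.80×10^-4
Haaland: f = 0.02089
h_f = f(L/D)V²/(2g) = 0.02089·(2090/0.0602)·3.619²/(2·9.81) = 484.0 m
Δp = ρg·h_f = 793.0·9.81·484.0 = 3765 kPa

Δp ≈ 3760 kPa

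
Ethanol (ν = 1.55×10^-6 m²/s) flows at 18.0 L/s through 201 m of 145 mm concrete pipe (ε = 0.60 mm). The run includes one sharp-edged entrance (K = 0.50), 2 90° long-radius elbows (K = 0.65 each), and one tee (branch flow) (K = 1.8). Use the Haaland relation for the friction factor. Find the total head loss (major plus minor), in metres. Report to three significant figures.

H_L ≈ 2.71 m

V = 4Q/(πD²) = 1.090 m/s; V²/2g = 0.06056 m
Re = 1.02×10^5, ε/D = 0.00414 → f = 0.02970 (Haaland)
Major: h_f = f(L/D)·V²/2g = 0.02970·1386·0.06056 = 2.493 m
Minor: ΣK = 3.60; h_m = ΣK·V²/2g = 0.2180 m
Total H_L = 2.493 + 0.2180 = 2.711 m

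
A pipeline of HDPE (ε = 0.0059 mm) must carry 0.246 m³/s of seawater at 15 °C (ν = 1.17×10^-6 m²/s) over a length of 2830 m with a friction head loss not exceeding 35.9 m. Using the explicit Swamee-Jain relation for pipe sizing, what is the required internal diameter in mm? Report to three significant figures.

D ≈ 349 mm

Swamee-Jain (Type III): D = 0.66·[ε^1.25·(LQ²/(gh_f))^4.75 + ν·Q^9.4·(L/(gh_f))^5.2]^0.04
LQ²/(gh_f) = 0.4863; L/(gh_f) = 8.036
Term 1 = ε^1.25·(…)^4.75 = 9.47×10^-9; Term 2 = ν·Q^9.4·(…)^5.2 = 1.12×10^-7
D = 0.66·(9.47×10^-9 + 1.12×10^-7)^0.04 = 0.3491 m = 349 mm
Check: V = 2.57 m/s, Re = 7.67×10^5, f = 0.01249, h_f = 34.1 m ≈ 35.9 m ✓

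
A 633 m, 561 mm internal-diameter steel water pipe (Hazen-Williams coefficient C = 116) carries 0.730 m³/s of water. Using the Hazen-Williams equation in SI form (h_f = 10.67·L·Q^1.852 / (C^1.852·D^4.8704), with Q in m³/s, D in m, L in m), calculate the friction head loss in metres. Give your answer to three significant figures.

h_f ≈ 9.46 m

h_f = 10.67·633·0.730^1.852 / (116^1.852·0.561^4.8704) = 9.456 m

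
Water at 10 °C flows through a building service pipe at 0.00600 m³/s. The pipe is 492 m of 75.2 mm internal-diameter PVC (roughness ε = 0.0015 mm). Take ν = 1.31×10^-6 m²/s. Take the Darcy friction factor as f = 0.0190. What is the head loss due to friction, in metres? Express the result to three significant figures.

h_f ≈ 11.6 m

V = 4Q/(πD²) = 4·0.00600/(π·0.0752²) = 1.351 m/s
h_f = f(L/D)V²/(2g) = 0.01900·(492/0.0752)·1.351²/(2·9.81) = 11.56 m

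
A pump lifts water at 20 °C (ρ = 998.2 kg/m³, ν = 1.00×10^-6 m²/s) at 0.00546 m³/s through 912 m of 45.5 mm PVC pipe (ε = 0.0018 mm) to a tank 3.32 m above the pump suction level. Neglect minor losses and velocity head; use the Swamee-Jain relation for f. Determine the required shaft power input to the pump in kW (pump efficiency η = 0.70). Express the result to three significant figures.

V = 4Q/(πD²) = 3.358 m/s; Re = 1.53×10^5; ε/D = 3.96×10^-5; f = 0.01669
h_f = f(L/D)V²/2g = 192.2 m
Total head H = z + h_f = 3.32 + 192.2 = 195.5 m
P_hyd = ρgQH = 998.2·9.81·0.00546·195.5 = 10.45 kW
P_shaft = P_hyd/η = 10.45/0.70 = 14.93 kW

P_shaft ≈ 14.9 kW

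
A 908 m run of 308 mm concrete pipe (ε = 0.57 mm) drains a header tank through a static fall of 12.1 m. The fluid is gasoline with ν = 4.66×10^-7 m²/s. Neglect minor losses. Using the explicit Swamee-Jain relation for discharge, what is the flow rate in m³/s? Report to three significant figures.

Swamee-Jain (Type II): Q = -0.965·√(gD⁵h_f/L)·ln[ε/(3.7D) + √(3.17ν²L/(gD³h_f))]
√(gD⁵h_f/L) = √(9.81·0.308⁵·12.1/908) = 0.01904
ε/(3.7D) = 5.00×10^-4; √(3.17ν²L/(gD³h_f)) = 1.34×10^-5
Q = -0.965·0.01904·ln(5.136×10^-4) = 0.1391 m³/s
Check: V = 1.87 m/s, Re = 1.23×10^6, f = 0.02317, h_f = 12.1 m ≈ 12.1 m ✓

Q ≈ 0.139 m³/s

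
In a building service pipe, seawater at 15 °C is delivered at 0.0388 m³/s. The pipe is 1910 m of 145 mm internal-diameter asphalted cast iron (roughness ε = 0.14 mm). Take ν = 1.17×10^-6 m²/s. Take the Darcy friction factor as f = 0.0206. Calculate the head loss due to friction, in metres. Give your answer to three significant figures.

V = 4Q/(πD²) = 4·0.0388/(π·0.145²) = 2.350 m/s
h_f = f(L/D)V²/(2g) = 0.02060·(1910/0.145)·2.350²/(2·9.81) = 76.36 m

h_f ≈ 76.4 m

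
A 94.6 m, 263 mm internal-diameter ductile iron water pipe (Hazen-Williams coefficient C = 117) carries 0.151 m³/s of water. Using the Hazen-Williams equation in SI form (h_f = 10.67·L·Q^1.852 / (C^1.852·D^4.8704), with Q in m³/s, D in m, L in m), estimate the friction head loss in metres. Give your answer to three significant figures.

h_f ≈ 3.01 m

h_f = 10.67·94.6·0.151^1.852 / (117^1.852·0.263^4.8704) = 3.008 m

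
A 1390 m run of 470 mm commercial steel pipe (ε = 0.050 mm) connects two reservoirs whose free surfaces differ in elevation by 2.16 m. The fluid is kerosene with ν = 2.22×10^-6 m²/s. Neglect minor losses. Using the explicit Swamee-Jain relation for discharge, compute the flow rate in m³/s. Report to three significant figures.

Q ≈ 0.162 m³/s

Swamee-Jain (Type II): Q = -0.965·√(gD⁵h_f/L)·ln[ε/(3.7D) + √(3.17ν²L/(gD³h_f))]
√(gD⁵h_f/L) = √(9.81·0.470⁵·2.16/1390) = 0.01870
ε/(3.7D) = 2.88×10^-5; √(3.17ν²L/(gD³h_f)) = 9.94×10^-5
Q = -0.965·0.01870·ln(1.281×10^-4) = 0.1617 m³/s
Check: V = 0.932 m/s, Re = 1.97×10^5, f = 0.01647, h_f = 2.16 m ≈ 2.16 m ✓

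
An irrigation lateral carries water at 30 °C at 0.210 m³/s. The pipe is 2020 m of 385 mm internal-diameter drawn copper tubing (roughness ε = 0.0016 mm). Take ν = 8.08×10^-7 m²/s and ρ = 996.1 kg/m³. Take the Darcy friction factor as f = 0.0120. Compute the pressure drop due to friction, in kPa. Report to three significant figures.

V = 4Q/(πD²) = 4·0.210/(π·0.385²) = 1.804 m/s
h_f = f(L/D)V²/(2g) = 0.01200·(2020/0.385)·1.804²/(2·9.81) = 10.44 m
Δp = ρg·h_f = 996.1·9.81·10.44 = 102.0 kPa

Δp ≈ 102 kPa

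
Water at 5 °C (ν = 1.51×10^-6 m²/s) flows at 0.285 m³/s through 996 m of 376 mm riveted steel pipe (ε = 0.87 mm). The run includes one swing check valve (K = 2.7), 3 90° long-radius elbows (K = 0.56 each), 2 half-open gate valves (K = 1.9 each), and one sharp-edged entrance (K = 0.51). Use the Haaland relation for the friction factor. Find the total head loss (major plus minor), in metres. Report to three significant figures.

H_L ≈ 24.8 m

V = 4Q/(πD²) = 2.567 m/s; V²/2g = 0.3358 m
Re = 6.39×10^5, ε/D = 0.00231 → f = 0.02463 (Haaland)
Major: h_f = f(L/D)·V²/2g = 0.02463·2649·0.3358 = 21.91 m
Minor: ΣK = 8.69; h_m = ΣK·V²/2g = 2.918 m
Total H_L = 21.91 + 2.918 = 24.83 m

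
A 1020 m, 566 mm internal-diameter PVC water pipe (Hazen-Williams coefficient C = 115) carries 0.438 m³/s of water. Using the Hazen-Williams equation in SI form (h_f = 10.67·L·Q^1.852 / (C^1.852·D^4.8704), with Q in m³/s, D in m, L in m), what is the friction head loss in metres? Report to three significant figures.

h_f ≈ 5.76 m

h_f = 10.67·1020·0.438^1.852 / (115^1.852·0.566^4.8704) = 5.758 m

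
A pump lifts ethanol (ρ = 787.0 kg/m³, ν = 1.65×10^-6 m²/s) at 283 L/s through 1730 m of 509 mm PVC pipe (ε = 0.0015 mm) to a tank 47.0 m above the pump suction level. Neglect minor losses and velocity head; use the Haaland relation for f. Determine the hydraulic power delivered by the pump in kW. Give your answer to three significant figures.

V = 4Q/(πD²) = 1.391 m/s; Re = 4.29×10^5; ε/D = 2.95×10^-6; f = 0.01346
h_f = f(L/D)V²/2g = 4.509 m
Total head H = z + h_f = 47.0 + 4.509 = 51.51 m
P_hyd = ρgQH = 787.0·9.81·0.283·51.51 = 112.5 kW

P_hyd ≈ 113 kW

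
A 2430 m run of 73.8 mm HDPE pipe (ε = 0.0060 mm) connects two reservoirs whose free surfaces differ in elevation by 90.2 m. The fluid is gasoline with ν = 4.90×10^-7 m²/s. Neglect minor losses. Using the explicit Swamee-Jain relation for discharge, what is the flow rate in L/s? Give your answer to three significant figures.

Q ≈ 7.99 L/s

Swamee-Jain (Type II): Q = -0.965·√(gD⁵h_f/L)·ln[ε/(3.7D) + √(3.17ν²L/(gD³h_f))]
√(gD⁵h_f/L) = √(9.81·0.0738⁵·90.2/2430) = 8.928×10^-4
ε/(3.7D) = 2.20×10^-5; √(3.17ν²L/(gD³h_f)) = 7.21×10^-5
Q = -0.965·8.928×10^-4·ln(9.409×10^-5) = 0.007988 m³/s
Check: V = 1.87 m/s, Re = 2.81×10^5, f = 0.01540, h_f = 90.1 m ≈ 90.2 m ✓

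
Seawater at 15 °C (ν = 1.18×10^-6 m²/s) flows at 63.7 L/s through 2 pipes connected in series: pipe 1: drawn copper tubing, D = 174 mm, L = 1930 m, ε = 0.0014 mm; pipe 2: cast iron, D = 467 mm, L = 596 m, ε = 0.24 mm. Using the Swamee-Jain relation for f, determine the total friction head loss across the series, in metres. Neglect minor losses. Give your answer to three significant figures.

H ≈ 56.1 m

Pipe 1: V = 2.679 m/s, Re = 3.95×10^5, ε/D = 8.05×10^-6, f = 0.01377, h_1 = f(L/D)V²/2g = 55.88 m
Pipe 2: V = 0.3719 m/s, Re = 1.47×10^5, ε/D = 5.14×10^-4, f = 0.01958, h_2 = f(L/D)V²/2g = 0.1761 m
Series → Q common, losses add: H = Σh = 56.05 m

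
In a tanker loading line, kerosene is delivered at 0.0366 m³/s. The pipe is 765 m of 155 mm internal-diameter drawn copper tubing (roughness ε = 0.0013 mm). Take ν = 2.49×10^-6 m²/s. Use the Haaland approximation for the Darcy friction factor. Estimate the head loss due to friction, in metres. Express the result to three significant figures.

V = 4Q/(πD²) = 4·0.0366/(π·0.155²) = 1.940 m/s
Re = VD/ν = 1.940·0.155/2.49×10^-6 = 1.21×10^5 → turbulent
ε/D = 0.0013/155 = 8.39×10^-6
Haaland: f = 0.01718
h_f = f(L/D)V²/(2g) = 0.01718·(765/0.155)·1.940²/(2·9.81) = 16.26 m

h_f ≈ 16.3 m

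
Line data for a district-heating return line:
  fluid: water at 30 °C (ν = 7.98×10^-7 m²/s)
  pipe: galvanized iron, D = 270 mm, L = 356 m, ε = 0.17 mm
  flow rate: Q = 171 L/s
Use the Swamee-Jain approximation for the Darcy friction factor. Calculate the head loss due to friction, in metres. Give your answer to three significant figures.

V = 4Q/(πD²) = 4·0.171/(π·0.270²) = 2.987 m/s
Re = VD/ν = 2.987·0.270/7.98×10^-7 = 1.01×10^6 → turbulent
ε/D = 0.17/270 = 6.30×10^-4
Swamee-Jain: f = 0.01812
h_f = f(L/D)V²/(2g) = 0.01812·(356/0.270)·2.987²/(2·9.81) = 10.86 m

h_f ≈ 10.9 m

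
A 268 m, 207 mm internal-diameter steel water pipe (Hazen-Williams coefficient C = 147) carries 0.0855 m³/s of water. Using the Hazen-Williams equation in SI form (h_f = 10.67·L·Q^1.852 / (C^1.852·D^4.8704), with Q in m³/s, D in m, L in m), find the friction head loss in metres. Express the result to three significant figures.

h_f ≈ 6.25 m

h_f = 10.67·268·0.0855^1.852 / (147^1.852·0.207^4.8704) = 6.251 m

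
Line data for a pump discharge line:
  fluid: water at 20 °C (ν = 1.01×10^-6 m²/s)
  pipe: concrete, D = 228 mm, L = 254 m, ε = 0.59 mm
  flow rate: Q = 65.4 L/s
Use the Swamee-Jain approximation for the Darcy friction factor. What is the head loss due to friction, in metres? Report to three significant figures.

h_f ≈ 3.74 m

V = 4Q/(πD²) = 4·0.0654/(π·0.228²) = 1.602 m/s
Re = VD/ν = 1.602·0.228/1.01×10^-6 = 3.62×10^5 → turbulent
ε/D = 0.59/228 = 0.00259
Swamee-Jain: f = 0.02566
h_f = f(L/D)V²/(2g) = 0.02566·(254/0.228)·1.602²/(2·9.81) = 3.739 m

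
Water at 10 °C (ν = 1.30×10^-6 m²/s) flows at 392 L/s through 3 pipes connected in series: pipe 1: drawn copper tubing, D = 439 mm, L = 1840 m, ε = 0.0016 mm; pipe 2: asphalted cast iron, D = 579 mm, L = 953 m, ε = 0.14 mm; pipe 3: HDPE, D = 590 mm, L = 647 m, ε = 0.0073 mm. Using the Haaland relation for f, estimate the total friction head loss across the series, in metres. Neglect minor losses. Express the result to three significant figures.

H ≈ 21.4 m

Pipe 1: V = 2.590 m/s, Re = 8.75×10^5, ε/D = 3.64×10^-6, f = 0.01191, h_1 = f(L/D)V²/2g = 17.06 m
Pipe 2: V = 1.489 m/s, Re = 6.63×10^5, ε/D = 2.42×10^-4, f = 0.01537, h_2 = f(L/D)V²/2g = 2.858 m
Pipe 3: V = 1.434 m/s, Re = 6.51×10^5, ε/D = 1.24×10^-5, f = 0.01264, h_3 = f(L/D)V²/2g = 1.452 m
Series → Q common, losses add: H = Σh = 21.37 m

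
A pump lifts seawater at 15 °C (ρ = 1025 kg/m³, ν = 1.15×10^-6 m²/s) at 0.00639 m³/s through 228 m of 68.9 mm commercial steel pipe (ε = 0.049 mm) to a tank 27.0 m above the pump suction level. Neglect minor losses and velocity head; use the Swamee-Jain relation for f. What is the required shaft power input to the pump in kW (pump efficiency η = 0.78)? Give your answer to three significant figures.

V = 4Q/(πD²) = 1.714 m/s; Re = 1.03×10^5; ε/D = 7.11×10^-4; f = 0.02122
h_f = f(L/D)V²/2g = 10.51 m
Total head H = z + h_f = 27.0 + 10.51 = 37.51 m
P_hyd = ρgQH = 1025·9.81·0.00639·37.51 = 2.410 kW
P_shaft = P_hyd/η = 2.410/0.78 = 3.090 kW

P_shaft ≈ 3.09 kW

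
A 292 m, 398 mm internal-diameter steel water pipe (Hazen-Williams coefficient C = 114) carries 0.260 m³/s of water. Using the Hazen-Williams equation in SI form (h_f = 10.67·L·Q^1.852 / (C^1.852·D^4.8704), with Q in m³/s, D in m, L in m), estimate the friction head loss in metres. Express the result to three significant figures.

h_f = 10.67·292·0.260^1.852 / (114^1.852·0.398^4.8704) = 3.543 m

h_f ≈ 3.54 m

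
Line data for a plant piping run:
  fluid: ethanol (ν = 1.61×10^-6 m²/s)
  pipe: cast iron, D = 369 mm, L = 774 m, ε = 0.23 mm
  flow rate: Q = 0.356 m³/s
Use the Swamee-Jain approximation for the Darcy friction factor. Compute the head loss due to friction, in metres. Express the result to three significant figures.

V = 4Q/(πD²) = 4·0.356/(π·0.369²) = 3.329 m/s
Re = VD/ν = 3.329·0.369/1.61×10^-6 = 7.63×10^5 → turbulent
ε/D = 0.23/369 = 6.23×10^-4
Swamee-Jain: f = 0.01822
h_f = f(L/D)V²/(2g) = 0.01822·(774/0.369)·3.329²/(2·9.81) = 21.59 m

h_f ≈ 21.6 m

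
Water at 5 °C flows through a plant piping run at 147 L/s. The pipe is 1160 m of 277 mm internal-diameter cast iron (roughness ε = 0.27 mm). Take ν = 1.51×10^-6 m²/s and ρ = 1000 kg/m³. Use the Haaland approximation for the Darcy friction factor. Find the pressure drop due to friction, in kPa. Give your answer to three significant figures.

Δp ≈ 251 kPa

V = 4Q/(πD²) = 4·0.147/(π·0.277²) = 2.439 m/s
Re = VD/ν = 2.439·0.277/1.51×10^-6 = 4.47×10^5 → turbulent
ε/D = 0.27/277 = 9.75×10^-4
Haaland: f = 0.02014
h_f = f(L/D)V²/(2g) = 0.02014·(1160/0.277)·2.439²/(2·9.81) = 25.58 m
Δp = ρg·h_f = 1000·9.81·25.58 = 251.0 kPa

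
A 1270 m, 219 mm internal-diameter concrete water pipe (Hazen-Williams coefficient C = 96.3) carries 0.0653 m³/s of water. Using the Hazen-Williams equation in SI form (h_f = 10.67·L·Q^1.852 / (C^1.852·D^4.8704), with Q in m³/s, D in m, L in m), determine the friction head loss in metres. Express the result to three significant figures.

h_f ≈ 29.9 m

h_f = 10.67·1270·0.0653^1.852 / (96.3^1.852·0.219^4.8704) = 29.91 m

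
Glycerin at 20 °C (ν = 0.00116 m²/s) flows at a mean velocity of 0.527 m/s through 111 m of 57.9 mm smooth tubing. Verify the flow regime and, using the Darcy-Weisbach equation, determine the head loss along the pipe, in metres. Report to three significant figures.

Re = VD/ν = 0.527·0.05790/0.00116 = 26.3 → laminar (Re < 2300)
f = 64/Re = 2.433
h_f = f(L/D)V²/(2g) = 2.433·(111/0.05790)·0.527²/(2·9.81) = 66.03 m

h_f ≈ 66.0 m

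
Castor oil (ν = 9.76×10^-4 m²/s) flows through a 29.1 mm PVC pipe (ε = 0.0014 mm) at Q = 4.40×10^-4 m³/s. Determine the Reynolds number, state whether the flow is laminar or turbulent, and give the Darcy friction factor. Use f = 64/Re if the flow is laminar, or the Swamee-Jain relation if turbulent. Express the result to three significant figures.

Re ≈ 19.7; laminar; f = 64/Re ≈ 3.24

V = 4Q/(πD²) = 0.6616 m/s
Re = VD/ν = 0.6616·0.0291/9.76×10^-4 = 19.7
Re < 2300 → laminar → f = 64/Re = 3.245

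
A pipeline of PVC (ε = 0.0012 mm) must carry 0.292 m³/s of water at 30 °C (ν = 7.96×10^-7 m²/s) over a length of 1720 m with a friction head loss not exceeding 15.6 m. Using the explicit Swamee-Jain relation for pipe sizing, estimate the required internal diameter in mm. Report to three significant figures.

D ≈ 392 mm

Swamee-Jain (Type III): D = 0.66·[ε^1.25·(LQ²/(gh_f))^4.75 + ν·Q^9.4·(L/(gh_f))^5.2]^0.04
LQ²/(gh_f) = 0.9583; L/(gh_f) = 11.24
Term 1 = ε^1.25·(…)^4.75 = 3.24×10^-8; Term 2 = ν·Q^9.4·(…)^5.2 = 2.18×10^-6
D = 0.66·(3.24×10^-8 + 2.18×10^-6)^0.04 = 0.3921 m = 392 mm
Check: V = 2.42 m/s, Re = 1.19×10^6, f = 0.01136, h_f = 14.9 m ≈ 15.6 m ✓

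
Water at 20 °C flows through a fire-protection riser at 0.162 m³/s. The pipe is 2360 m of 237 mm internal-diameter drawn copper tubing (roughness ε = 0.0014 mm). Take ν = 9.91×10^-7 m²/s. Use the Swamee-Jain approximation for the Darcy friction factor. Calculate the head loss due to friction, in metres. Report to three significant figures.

h_f ≈ 82.1 m

V = 4Q/(πD²) = 4·0.162/(π·0.237²) = 3.672 m/s
Re = VD/ν = 3.672·0.237/9.91×10^-7 = 8.78×10^5 → turbulent
ε/D = 0.0014/237 = 5.91×10^-6
Swamee-Jain: f = 0.01200
h_f = f(L/D)V²/(2g) = 0.01200·(2360/0.237)·3.672²/(2·9.81) = 82.14 m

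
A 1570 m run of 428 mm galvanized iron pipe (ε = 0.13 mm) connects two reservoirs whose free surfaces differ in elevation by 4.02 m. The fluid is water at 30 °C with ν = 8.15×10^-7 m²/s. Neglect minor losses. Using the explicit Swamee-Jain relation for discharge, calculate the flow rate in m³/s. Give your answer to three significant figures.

Swamee-Jain (Type II): Q = -0.965·√(gD⁵h_f/L)·ln[ε/(3.7D) + √(3.17ν²L/(gD³h_f))]
√(gD⁵h_f/L) = √(9.81·0.428⁵·4.02/1570) = 0.01899
ε/(3.7D) = 8.21×10^-5; √(3.17ν²L/(gD³h_f)) = 3.27×10^-5
Q = -0.965·0.01899·ln(1.148×10^-4) = 0.1663 m³/s
Check: V = 1.16 m/s, Re = 6.07×10^5, f = 0.01620, h_f = 4.05 m ≈ 4.02 m ✓

Q ≈ 0.166 m³/s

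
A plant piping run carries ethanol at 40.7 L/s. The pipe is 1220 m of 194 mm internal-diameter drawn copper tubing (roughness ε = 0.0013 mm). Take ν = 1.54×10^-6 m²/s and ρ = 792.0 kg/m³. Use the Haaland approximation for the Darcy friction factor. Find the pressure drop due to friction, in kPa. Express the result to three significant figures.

Δp ≈ 75.4 kPa

V = 4Q/(πD²) = 4·0.0407/(π·0.194²) = 1.377 m/s
Re = VD/ν = 1.377·0.194/1.54×10^-6 = 1.73×10^5 → turbulent
ε/D = 0.0013/194 = 6.70×10^-6
Haaland: f = 0.01597
h_f = f(L/D)V²/(2g) = 0.01597·(1220/0.194)·1.377²/(2·9.81) = 9.706 m
Δp = ρg·h_f = 792.0·9.81·9.706 = 75.41 kPa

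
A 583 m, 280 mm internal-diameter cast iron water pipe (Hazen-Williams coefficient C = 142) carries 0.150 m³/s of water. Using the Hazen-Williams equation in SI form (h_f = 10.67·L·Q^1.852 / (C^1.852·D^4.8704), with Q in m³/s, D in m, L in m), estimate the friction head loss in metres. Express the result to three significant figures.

h_f ≈ 9.43 m

h_f = 10.67·583·0.150^1.852 / (142^1.852·0.280^4.8704) = 9.429 m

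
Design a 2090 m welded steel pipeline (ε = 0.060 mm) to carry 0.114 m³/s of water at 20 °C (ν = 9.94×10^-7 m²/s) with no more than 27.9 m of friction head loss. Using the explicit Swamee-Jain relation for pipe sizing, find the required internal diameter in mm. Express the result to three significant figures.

D ≈ 267 mm

Swamee-Jain (Type III): D = 0.66·[ε^1.25·(LQ²/(gh_f))^4.75 + ν·Q^9.4·(L/(gh_f))^5.2]^0.04
LQ²/(gh_f) = 0.09924; L/(gh_f) = 7.636
Term 1 = ε^1.25·(…)^4.75 = 9.06×10^-11; Term 2 = ν·Q^9.4·(…)^5.2 = 5.29×10^-11
D = 0.66·(9.06×10^-11 + 5.29×10^-11)^0.04 = 0.2666 m = 267 mm
Check: V = 2.04 m/s, Re = 5.48×10^5, f = 0.01563, h_f = 26.1 m ≈ 27.9 m ✓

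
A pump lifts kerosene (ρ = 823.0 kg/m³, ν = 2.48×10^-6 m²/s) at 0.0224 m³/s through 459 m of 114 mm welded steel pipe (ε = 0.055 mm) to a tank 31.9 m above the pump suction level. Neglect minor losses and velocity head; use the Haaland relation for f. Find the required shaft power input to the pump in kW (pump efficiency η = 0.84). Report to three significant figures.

V = 4Q/(πD²) = 2.195 m/s; Re = 1.01×10^5; ε/D = 4.82×10^-4; f = 0.01997
h_f = f(L/D)V²/2g = 19.74 m
Total head H = z + h_f = 31.9 + 19.74 = 51.64 m
P_hyd = ρgQH = 823.0·9.81·0.0224·51.64 = 9.339 kW
P_shaft = P_hyd/η = 9.339/0.84 = 11.12 kW

P_shaft ≈ 11.1 kW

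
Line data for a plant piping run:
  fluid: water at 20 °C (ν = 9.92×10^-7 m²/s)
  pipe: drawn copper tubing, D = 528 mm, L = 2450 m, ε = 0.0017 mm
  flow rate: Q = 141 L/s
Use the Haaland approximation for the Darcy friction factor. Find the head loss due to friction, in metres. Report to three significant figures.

V = 4Q/(πD²) = 4·0.141/(π·0.528²) = 0.6440 m/s
Re = VD/ν = 0.6440·0.528/9.92×10^-7 = 3.43×10^5 → turbulent
ε/D = 0.0017/528 = 3.22×10^-6
Haaland: f = 0.01402
h_f = f(L/D)V²/(2g) = 0.01402·(2450/0.528)·0.6440²/(2·9.81) = 1.375 m

h_f ≈ 1.37 m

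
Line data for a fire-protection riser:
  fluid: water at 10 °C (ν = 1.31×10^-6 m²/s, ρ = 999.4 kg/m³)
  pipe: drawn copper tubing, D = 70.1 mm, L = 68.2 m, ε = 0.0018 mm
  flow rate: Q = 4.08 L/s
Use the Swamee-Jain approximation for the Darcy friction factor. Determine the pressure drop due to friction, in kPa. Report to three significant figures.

Δp ≈ 11.0 kPa

V = 4Q/(πD²) = 4·0.00408/(π·0.0701²) = 1.057 m/s
Re = VD/ν = 1.057·0.0701/1.31×10^-6 = 5.66×10^4 → turbulent
ε/D = 0.0018/70.1 = 2.57×10^-5
Swamee-Jain: f = 0.02031
h_f = f(L/D)V²/(2g) = 0.02031·(68.2/0.0701)·1.057²/(2·9.81) = 1.125 m
Δp = ρg·h_f = 999.4·9.81·1.125 = 11.03 kPa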